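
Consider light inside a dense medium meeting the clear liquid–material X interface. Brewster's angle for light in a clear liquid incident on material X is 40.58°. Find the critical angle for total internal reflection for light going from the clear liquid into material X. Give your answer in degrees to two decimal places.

θ_c ≈ 58.93°

n₂/n₁ = tan 40.58° = 0.8565; the critical angle satisfies sin θ_c = n₂/n₁.
θ_c = arcsin(0.8565) = 58.93°.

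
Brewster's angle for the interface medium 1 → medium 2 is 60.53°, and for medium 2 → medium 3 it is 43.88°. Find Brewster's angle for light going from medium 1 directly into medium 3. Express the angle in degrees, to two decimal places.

Each Brewster angle gives a ratio: n₂/n₁ = tan 60.53° = 1.7697, n₃/n₂ = tan 43.88° = 0.9616.
n₃/n₁ = 1.7018. Then tan θ_B(1→3) = n₃/n₁, so θ_B(1→3) = arctan(1.7018) = 59.56°.

θ_B ≈ 59.56°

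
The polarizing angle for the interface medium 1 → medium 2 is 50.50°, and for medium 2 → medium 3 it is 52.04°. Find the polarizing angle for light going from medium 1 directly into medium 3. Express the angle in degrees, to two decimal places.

n₂/n₁ = tan 50.50° = 1.2131 and n₃/n₂ = tan 52.04° = 1.2818.
Multiplying, n₃/n₁ = 1.2131 × 1.2818 = 1.5549, and θ_B(1→3) = arctan 1.5549 = 57.25°.

θ_B ≈ 57.25°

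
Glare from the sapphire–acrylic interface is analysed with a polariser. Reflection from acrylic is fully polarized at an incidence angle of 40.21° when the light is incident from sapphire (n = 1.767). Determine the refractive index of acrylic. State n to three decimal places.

Full polarization of the reflected beam means tan θ_B = n₂/n₁, where n₁ is the incident medium (sapphire).
n₂ = n₁ tan θ_B = 1.767 × tan 40.21° = 1.494.

n ≈ 1.494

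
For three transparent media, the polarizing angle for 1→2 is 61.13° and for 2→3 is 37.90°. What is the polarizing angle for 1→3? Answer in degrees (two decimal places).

n₂/n₁ = tan 61.13° = 1.8137 and n₃/n₂ = tan 37.90° = 0.7785.
So n₃/n₁ = (n₂/n₁)(n₃/n₂) = 1.8137 × 0.7785 = 1.4120.
θ_B(1→3) = arctan(1.4120) = 54.69°.

θ_B ≈ 54.69°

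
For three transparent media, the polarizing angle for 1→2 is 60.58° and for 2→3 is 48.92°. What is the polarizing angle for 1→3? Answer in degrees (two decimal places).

θ_B ≈ 63.82°

tan θ_B(1→2) = n₂/n₁ = tan 60.58° = 1.7733.
tan θ_B(2→3) = n₃/n₂ = tan 48.92° = 1.1471.
So n₃/n₁ = (n₂/n₁)(n₃/n₂) = 1.7733 × 1.1471 = 2.0342.
θ_B(1→3) = arctan(2.0342) = 63.82°.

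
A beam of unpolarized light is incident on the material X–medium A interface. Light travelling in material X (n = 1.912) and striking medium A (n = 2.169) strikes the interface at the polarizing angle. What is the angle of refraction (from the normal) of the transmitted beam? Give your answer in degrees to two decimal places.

tan θ_B = n₂/n₁ = 2.169/1.912 = 1.1344, so θ_B = 48.60°.
Since θ_B + θ_t = 90° at Brewster incidence, θ_t = 90° − 48.60° = 41.40°.

θ_t ≈ 41.40°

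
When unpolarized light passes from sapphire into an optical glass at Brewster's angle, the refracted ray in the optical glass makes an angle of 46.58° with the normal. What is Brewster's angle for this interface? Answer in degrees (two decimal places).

At Brewster's angle the reflected and refracted rays are perpendicular, so θ_B + θ_t = 90°.
So θ_B = 90° − θ_t = 90° − 46.58° = 43.42°.

θ_B ≈ 43.42°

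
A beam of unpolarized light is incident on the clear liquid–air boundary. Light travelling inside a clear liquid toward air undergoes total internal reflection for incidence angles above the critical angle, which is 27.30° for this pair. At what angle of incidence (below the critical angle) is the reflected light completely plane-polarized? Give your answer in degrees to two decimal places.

At the critical angle sin θ_c = n₂/n₁, giving n₂/n₁ = sin 27.30° = 0.4586.
Then tan θ_B = n₂/n₁ = 0.4586, so θ_B = arctan 0.4586 = 24.64°.

θ_B ≈ 24.64°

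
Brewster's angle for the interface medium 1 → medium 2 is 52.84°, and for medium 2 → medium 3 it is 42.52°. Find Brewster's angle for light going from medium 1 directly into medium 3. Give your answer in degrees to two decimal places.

θ_B ≈ 50.42°

Each Brewster angle gives a ratio: n₂/n₁ = tan 52.84° = 1.3194, n₃/n₂ = tan 42.52° = 0.9170.
Multiplying, n₃/n₁ = 1.3194 × 0.9170 = 1.2098, and θ_B(1→3) = arctan 1.2098 = 50.42°.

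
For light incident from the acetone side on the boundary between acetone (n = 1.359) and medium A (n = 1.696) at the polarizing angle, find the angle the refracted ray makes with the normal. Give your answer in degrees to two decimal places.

θ_t ≈ 38.71°

tan θ_B = n₂/n₁ = 1.696/1.359 = 1.2480, so θ_B = 51.29°.
The refracted ray is perpendicular to the reflected ray, so θ_t = 90° − θ_B = 38.71°.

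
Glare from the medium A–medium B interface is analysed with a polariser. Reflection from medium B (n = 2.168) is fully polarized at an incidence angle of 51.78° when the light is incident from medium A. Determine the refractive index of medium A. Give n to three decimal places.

Brewster's law: tan θ_B = n₂/n₁ (light incident in medium A, refracted into medium B).
n₁ = n₂ / tan θ_B = 2.168 / tan 51.78° = 1.707.

n ≈ 1.707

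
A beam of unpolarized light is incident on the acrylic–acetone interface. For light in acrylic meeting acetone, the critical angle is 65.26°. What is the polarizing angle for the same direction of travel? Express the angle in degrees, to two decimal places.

θ_B ≈ 42.25°

At the critical angle sin θ_c = n₂/n₁, giving n₂/n₁ = sin 65.26° = 0.9082.
Then tan θ_B = n₂/n₁ = 0.9082, so θ_B = arctan 0.9082 = 42.25°.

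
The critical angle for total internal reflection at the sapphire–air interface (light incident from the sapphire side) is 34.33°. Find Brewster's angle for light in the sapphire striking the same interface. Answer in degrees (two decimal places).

At the critical angle sin θ_c = n₂/n₁, giving n₂/n₁ = sin 34.33° = 0.5640.
Then tan θ_B = n₂/n₁ = 0.5640, so θ_B = arctan 0.5640 = 29.42°.

θ_B ≈ 29.42°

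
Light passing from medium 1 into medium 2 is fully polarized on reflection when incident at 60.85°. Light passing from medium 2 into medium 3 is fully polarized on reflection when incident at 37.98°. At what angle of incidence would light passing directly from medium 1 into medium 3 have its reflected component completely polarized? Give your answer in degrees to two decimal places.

Each Brewster angle gives a ratio: n₂/n₁ = tan 60.85° = 1.7930, n₃/n₂ = tan 37.98° = 0.7807.
n₃/n₁ = 1.3998. Then tan θ_B(1→3) = n₃/n₁, so θ_B(1→3) = arctan(1.3998) = 54.46°.

θ_B ≈ 54.46°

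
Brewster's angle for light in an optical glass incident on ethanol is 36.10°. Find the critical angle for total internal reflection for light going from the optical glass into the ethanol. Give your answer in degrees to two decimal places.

From Brewster, n₂/n₁ = tan θ_B = tan 36.10° = 0.7292.
Then sin θ_c = n₂/n₁ = 0.7292, so θ_c = arcsin 0.7292 = 46.82°.

θ_c ≈ 46.82°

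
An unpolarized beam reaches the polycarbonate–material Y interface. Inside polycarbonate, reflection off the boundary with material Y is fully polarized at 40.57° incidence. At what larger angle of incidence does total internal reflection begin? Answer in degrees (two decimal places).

θ_c ≈ 58.89°

From Brewster, n₂/n₁ = tan θ_B = tan 40.57° = 0.8562.
Then sin θ_c = n₂/n₁ = 0.8562, so θ_c = arcsin 0.8562 = 58.89°.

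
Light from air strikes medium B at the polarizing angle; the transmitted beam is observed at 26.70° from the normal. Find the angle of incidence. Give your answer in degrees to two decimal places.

At Brewster's angle the reflected and refracted rays are perpendicular, so θ_B + θ_t = 90°.
θ_B = 90° − 26.70° = 63.30°.

θ_B ≈ 63.30°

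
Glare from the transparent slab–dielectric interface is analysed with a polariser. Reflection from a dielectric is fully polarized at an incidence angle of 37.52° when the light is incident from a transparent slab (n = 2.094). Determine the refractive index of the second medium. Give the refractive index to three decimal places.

n ≈ 1.608

Brewster's law: tan θ_B = n₂/n₁ (light incident in a transparent slab, refracted into a dielectric).
n₂ = n₁ tan θ_B = 2.094 × tan 37.52° = 1.608.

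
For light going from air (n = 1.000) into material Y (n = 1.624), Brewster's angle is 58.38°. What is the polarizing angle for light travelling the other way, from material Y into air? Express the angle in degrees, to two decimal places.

θ_B' ≈ 31.62°

The two Brewster angles are complementary: θ_B' = 90° − θ_B = 90° − 58.38° = 31.62°.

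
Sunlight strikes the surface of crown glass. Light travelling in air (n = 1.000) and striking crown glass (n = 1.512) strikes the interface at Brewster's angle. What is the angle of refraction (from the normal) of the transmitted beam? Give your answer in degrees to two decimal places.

θ_t ≈ 33.48°

First find Brewster's angle: tan θ_B = 1.512/1.000 = 1.5120, giving θ_B = 56.52°.
At Brewster's angle the reflected and refracted rays are perpendicular, so θ_t = 90° − θ_B = 90° − 56.52° = 33.48°.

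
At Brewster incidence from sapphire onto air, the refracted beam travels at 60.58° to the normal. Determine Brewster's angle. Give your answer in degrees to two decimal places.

θ_B ≈ 29.42°

Brewster's condition makes the reflected and refracted beams perpendicular: θ_B + θ_t = 90°.
θ_B = 90° − 60.58° = 29.42°.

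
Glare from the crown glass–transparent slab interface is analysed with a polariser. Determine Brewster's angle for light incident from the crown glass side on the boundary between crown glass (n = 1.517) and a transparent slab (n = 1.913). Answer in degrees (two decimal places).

θ_B ≈ 51.59°

Here n₂/n₁ = 1.913/1.517 = 1.2610, and Brewster's law gives tan θ_B = n₂/n₁. Taking the arctangent, θ_B = 51.59°.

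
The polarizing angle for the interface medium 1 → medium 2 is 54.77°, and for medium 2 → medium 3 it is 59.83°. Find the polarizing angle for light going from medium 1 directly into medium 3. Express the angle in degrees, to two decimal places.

θ_B ≈ 67.68°

n₂/n₁ = tan 54.77° = 1.4160 and n₃/n₂ = tan 59.83° = 1.7202.
So n₃/n₁ = (n₂/n₁)(n₃/n₂) = 1.4160 × 1.7202 = 2.4359.
θ_B(1→3) = arctan(2.4359) = 67.68°.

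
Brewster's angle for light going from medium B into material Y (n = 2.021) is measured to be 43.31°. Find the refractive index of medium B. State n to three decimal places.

n ≈ 2.144

Full polarization of the reflected beam means tan θ_B = n₂/n₁, where n₁ is the incident medium (medium B).
n₁ = n₂ / tan θ_B = 2.021 / tan 43.31° = 2.144.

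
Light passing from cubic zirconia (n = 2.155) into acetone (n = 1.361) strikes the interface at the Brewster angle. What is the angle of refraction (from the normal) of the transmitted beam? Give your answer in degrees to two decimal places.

θ_t ≈ 57.73°

First find Brewster's angle: tan θ_B = 1.361/2.155 = 0.6316, giving θ_B = 32.27°.
The refracted ray is perpendicular to the reflected ray, so θ_t = 90° − θ_B = 57.73°.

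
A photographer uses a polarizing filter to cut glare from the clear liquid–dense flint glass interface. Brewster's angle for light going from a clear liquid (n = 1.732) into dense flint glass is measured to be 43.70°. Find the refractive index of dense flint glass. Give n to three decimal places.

Brewster's law: tan θ_B = n₂/n₁ (light incident in a clear liquid, refracted into dense flint glass).
n₂ = n₁ tan θ_B = 1.732 × tan 43.70° = 1.655.

n ≈ 1.655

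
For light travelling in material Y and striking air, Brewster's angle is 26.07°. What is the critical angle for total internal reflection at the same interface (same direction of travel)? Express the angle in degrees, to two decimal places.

θ_c ≈ 29.29°

n₂/n₁ = tan 26.07° = 0.4892; the critical angle satisfies sin θ_c = n₂/n₁.
θ_c = arcsin(0.4892) = 29.29°.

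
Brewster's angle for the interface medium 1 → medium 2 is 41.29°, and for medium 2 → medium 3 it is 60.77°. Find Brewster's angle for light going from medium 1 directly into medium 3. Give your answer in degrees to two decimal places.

tan θ_B(1→2) = n₂/n₁ = tan 41.29° = 0.8782.
tan θ_B(2→3) = n₃/n₂ = tan 60.77° = 1.7871.
So n₃/n₁ = (n₂/n₁)(n₃/n₂) = 0.8782 × 1.7871 = 1.5694.
θ_B(1→3) = arctan(1.5694) = 57.50°.

θ_B ≈ 57.50°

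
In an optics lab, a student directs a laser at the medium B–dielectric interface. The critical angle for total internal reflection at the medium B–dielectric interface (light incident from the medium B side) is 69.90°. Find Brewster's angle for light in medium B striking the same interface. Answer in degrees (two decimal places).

θ_B ≈ 43.20°

n₂/n₁ = sin θ_c = sin 69.90° = 0.9391.
tan θ_B equals the same ratio, so θ_B = arctan(0.9391) = 43.20°.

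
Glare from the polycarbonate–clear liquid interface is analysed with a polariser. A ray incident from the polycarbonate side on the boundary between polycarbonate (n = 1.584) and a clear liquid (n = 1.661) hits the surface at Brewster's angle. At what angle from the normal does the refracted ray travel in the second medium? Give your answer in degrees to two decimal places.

First find Brewster's angle: tan θ_B = 1.661/1.584 = 1.0486, giving θ_B = 46.36°.
Since θ_B + θ_t = 90° at Brewster incidence, θ_t = 90° − 46.36° = 43.64°.

θ_t ≈ 43.64°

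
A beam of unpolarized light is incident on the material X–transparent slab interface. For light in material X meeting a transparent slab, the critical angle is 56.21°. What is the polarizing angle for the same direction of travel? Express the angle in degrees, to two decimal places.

θ_B ≈ 39.73°

sin θ_c = n₂/n₁, so n₂/n₁ = sin 56.21° = 0.8311.
Brewster: tan θ_B = n₂/n₁ = 0.8311.
θ_B = arctan(0.8311) = 39.73°.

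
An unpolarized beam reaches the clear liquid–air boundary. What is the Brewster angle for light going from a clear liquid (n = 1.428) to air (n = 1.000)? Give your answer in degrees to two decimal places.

θ_B ≈ 35.00°

The reflected p-component vanishes when tan θ_B = n₂/n₁.
Brewster's condition: tan θ_B = n₂/n₁ = 1.000/1.428 = 0.7003. Taking the arctangent, θ_B = 35.00°.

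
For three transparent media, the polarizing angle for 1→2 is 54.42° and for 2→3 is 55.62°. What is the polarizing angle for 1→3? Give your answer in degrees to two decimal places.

θ_B ≈ 63.92°

tan θ_B(1→2) = n₂/n₁ = tan 54.42° = 1.3978.
tan θ_B(2→3) = n₃/n₂ = tan 55.62° = 1.4616.
So n₃/n₁ = (n₂/n₁)(n₃/n₂) = 1.3978 × 1.4616 = 2.0430.
θ_B(1→3) = arctan(2.0430) = 63.92°.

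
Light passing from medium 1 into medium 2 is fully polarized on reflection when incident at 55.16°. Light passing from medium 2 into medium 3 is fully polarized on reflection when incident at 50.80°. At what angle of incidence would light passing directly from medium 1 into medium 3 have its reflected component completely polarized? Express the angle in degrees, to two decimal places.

tan θ_B(1→2) = n₂/n₁ = tan 55.16° = 1.4367.
tan θ_B(2→3) = n₃/n₂ = tan 50.80° = 1.2261.
n₃/n₁ = 1.7615. Then tan θ_B(1→3) = n₃/n₁, so θ_B(1→3) = arctan(1.7615) = 60.42°.

θ_B ≈ 60.42°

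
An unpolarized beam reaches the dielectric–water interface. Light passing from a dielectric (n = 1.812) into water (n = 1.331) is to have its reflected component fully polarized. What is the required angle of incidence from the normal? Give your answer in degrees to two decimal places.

θ_B ≈ 36.30°

At Brewster's angle the reflected and refracted rays are perpendicular, which with Snell's law gives tan θ_B = n₂/n₁.
Here n₂/n₁ = 1.331/1.812 = 0.7345, and Brewster's law gives tan θ_B = n₂/n₁.
So θ_B = arctan 0.7345 = 36.30°.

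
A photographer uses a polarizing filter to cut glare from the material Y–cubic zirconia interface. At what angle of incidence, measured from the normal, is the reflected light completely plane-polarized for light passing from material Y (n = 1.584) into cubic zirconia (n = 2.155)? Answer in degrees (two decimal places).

The reflected p-component vanishes when tan θ_B = n₂/n₁.
Brewster's condition: tan θ_B = n₂/n₁ = 2.155/1.584 = 1.3605.
θ_B = arctan(1.3605) = 53.68°.

θ_B ≈ 53.68°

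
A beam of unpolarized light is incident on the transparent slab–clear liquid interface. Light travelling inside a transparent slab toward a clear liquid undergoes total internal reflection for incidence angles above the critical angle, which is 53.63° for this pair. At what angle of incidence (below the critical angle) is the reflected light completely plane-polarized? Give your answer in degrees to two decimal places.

sin θ_c = n₂/n₁, so n₂/n₁ = sin 53.63° = 0.8052.
Brewster: tan θ_B = n₂/n₁ = 0.8052.
θ_B = arctan(0.8052) = 38.84°.

θ_B ≈ 38.84°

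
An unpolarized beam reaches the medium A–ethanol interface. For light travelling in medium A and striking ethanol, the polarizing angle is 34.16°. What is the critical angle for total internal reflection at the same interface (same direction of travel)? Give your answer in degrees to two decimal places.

tan θ_B = n₂/n₁ = tan 34.16° = 0.6786.
Total internal reflection: sin θ_c = n₂/n₁ = 0.6786.
θ_c = arcsin(0.6786) = 42.73°.

θ_c ≈ 42.73°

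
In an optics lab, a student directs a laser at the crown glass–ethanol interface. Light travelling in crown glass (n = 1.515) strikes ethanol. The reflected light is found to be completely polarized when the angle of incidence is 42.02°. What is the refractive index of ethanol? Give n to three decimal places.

Brewster's law: tan θ_B = n₂/n₁ (light incident in crown glass, refracted into ethanol).
n₂ = n₁ tan θ_B = 1.515 × tan 42.02° = 1.365.

n ≈ 1.365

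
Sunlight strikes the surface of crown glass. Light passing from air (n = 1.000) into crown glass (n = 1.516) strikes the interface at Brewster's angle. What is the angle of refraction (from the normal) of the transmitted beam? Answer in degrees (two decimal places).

First find Brewster's angle: tan θ_B = 1.516/1.000 = 1.5160, giving θ_B = 56.59°.
Since θ_B + θ_t = 90° at Brewster incidence, θ_t = 90° − 56.59° = 33.41°.

θ_t ≈ 33.41°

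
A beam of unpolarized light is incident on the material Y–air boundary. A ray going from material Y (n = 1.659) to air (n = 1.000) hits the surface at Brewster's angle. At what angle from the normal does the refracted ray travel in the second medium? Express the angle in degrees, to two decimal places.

θ_B = arctan(n₂/n₁) = arctan(1.000/1.659) = 31.08°.
The refracted ray is perpendicular to the reflected ray, so θ_t = 90° − θ_B = 58.92°.

θ_t ≈ 58.92°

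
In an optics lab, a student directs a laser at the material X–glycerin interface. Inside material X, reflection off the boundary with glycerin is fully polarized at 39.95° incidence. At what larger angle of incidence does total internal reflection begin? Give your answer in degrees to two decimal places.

From Brewster, n₂/n₁ = tan θ_B = tan 39.95° = 0.8376.
Then sin θ_c = n₂/n₁ = 0.8376, so θ_c = arcsin 0.8376 = 56.89°.

θ_c ≈ 56.89°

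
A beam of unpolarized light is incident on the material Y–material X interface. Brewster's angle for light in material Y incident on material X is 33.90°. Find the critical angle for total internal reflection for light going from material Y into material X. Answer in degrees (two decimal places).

tan θ_B = n₂/n₁ = tan 33.90° = 0.6720.
Total internal reflection: sin θ_c = n₂/n₁ = 0.6720.
θ_c = arcsin(0.6720) = 42.22°.

θ_c ≈ 42.22°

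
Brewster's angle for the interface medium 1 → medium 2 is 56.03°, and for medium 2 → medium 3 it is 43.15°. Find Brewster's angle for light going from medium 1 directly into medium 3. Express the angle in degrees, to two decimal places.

θ_B ≈ 54.29°

Each Brewster angle gives a ratio: n₂/n₁ = tan 56.03° = 1.4842, n₃/n₂ = tan 43.15° = 0.9374.
Multiplying, n₃/n₁ = 1.4842 × 0.9374 = 1.3914, and θ_B(1→3) = arctan 1.3914 = 54.29°.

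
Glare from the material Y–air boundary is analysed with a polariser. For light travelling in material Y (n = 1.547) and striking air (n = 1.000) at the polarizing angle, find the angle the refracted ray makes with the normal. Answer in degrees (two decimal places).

tan θ_B = n₂/n₁ = 1.000/1.547 = 0.6464, so θ_B = 32.88°.
Since θ_B + θ_t = 90° at Brewster incidence, θ_t = 90° − 32.88° = 57.12°.

θ_t ≈ 57.12°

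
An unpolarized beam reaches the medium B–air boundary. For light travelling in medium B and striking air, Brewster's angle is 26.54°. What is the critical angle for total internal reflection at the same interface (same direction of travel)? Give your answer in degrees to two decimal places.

θ_c ≈ 29.96°

tan θ_B = n₂/n₁ = tan 26.54° = 0.4995.
Total internal reflection: sin θ_c = n₂/n₁ = 0.4995.
θ_c = arcsin(0.4995) = 29.96°.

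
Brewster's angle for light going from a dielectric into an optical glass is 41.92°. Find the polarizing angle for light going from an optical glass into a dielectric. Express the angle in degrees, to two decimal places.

θ_B' ≈ 48.08°

The two Brewster angles are complementary: θ_B' = 90° − θ_B = 90° − 41.92° = 48.08°.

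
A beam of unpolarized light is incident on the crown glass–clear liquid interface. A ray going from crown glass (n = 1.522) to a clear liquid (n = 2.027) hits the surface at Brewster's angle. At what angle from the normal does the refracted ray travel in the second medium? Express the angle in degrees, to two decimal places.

θ_t ≈ 36.90°

θ_B = arctan(n₂/n₁) = arctan(2.027/1.522) = 53.10°.
The refracted ray is perpendicular to the reflected ray, so θ_t = 90° − θ_B = 36.90°.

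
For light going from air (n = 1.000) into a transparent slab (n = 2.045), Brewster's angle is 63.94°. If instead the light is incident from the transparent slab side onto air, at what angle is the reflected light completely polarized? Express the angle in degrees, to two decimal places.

Reversing the direction swaps n₁ and n₂, so tan θ_B' = 1/tan θ_B and θ_B' = 90° − θ_B.
Hence θ_B' = 90° − 63.94° = 26.06°.

θ_B' ≈ 26.06°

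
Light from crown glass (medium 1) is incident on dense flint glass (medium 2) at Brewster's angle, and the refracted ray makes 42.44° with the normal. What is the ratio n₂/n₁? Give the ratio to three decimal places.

θ_B + θ_t = 90°, so θ_B = 90° − 42.44° = 47.56°.
tan θ_B = n₂/n₁, so n₂/n₁ = tan 47.56° = 1.094.

n₂/n₁ ≈ 1.094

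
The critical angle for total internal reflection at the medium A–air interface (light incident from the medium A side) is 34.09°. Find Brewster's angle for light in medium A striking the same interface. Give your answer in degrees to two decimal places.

At the critical angle sin θ_c = n₂/n₁, giving n₂/n₁ = sin 34.09° = 0.5605.
Then tan θ_B = n₂/n₁ = 0.5605, so θ_B = arctan 0.5605 = 29.27°.

θ_B ≈ 29.27°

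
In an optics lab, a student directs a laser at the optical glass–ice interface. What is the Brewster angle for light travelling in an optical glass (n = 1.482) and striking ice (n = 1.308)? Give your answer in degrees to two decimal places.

θ_B ≈ 41.43°

Brewster's condition: tan θ_B = n₂/n₁ = 1.308/1.482 = 0.8826.
θ_B = arctan(0.8826) = 41.43°.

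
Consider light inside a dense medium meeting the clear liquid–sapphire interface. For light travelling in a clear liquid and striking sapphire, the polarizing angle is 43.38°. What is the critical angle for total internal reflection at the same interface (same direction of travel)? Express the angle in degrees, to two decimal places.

n₂/n₁ = tan 43.38° = 0.9450; the critical angle satisfies sin θ_c = n₂/n₁.
θ_c = arcsin(0.9450) = 70.91°.

θ_c ≈ 70.91°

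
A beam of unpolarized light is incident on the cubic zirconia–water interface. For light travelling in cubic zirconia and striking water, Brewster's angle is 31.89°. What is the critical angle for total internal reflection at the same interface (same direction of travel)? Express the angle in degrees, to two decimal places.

n₂/n₁ = tan 31.89° = 0.6222; the critical angle satisfies sin θ_c = n₂/n₁.
θ_c = arcsin(0.6222) = 38.48°.

θ_c ≈ 38.48°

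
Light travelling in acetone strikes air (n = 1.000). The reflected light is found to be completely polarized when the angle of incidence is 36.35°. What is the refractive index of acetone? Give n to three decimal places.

Full polarization of the reflected beam means tan θ_B = n₂/n₁, where n₁ is the incident medium (acetone).
n₁ = n₂ / tan θ_B = 1.000 / tan 36.35° = 1.359.

n ≈ 1.359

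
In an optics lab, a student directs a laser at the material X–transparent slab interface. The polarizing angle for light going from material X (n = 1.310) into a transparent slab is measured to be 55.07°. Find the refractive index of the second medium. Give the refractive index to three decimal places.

At the polarizing angle, tan θ_B = n₂/n₁ with n₁ on the incident side (material X) and n₂ on the transmitted side (a transparent slab).
n₂ = n₁ tan θ_B = 1.310 × tan 55.07° = 1.876.

n ≈ 1.876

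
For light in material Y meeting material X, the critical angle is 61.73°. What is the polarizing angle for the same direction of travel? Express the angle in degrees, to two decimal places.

sin θ_c = n₂/n₁, so n₂/n₁ = sin 61.73° = 0.8807.
Brewster: tan θ_B = n₂/n₁ = 0.8807.
θ_B = arctan(0.8807) = 41.37°.

θ_B ≈ 41.37°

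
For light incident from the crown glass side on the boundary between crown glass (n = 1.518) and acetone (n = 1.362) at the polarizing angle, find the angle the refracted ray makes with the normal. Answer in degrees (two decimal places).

θ_t ≈ 48.10°

θ_B = arctan(n₂/n₁) = arctan(1.362/1.518) = 41.90°.
At Brewster's angle the reflected and refracted rays are perpendicular, so θ_t = 90° − θ_B = 90° − 41.90° = 48.10°.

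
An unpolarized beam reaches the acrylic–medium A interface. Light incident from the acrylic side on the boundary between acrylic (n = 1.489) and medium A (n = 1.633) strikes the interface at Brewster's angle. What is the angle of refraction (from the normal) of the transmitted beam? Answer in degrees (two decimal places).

θ_B = arctan(n₂/n₁) = arctan(1.633/1.489) = 47.64°.
The refracted ray is perpendicular to the reflected ray, so θ_t = 90° − θ_B = 42.36°.

θ_t ≈ 42.36°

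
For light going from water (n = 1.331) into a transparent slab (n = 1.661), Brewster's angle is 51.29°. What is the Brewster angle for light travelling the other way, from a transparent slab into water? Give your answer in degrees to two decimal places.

Reversing the direction swaps n₁ and n₂, so tan θ_B' = 1/tan θ_B and θ_B' = 90° − θ_B.
Hence θ_B' = 90° − 51.29° = 38.71°.

θ_B' ≈ 38.71°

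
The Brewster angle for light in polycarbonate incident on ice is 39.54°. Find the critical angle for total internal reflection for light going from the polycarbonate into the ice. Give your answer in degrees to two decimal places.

n₂/n₁ = tan 39.54° = 0.8255; the critical angle satisfies sin θ_c = n₂/n₁.
θ_c = arcsin(0.8255) = 55.64°.

θ_c ≈ 55.64°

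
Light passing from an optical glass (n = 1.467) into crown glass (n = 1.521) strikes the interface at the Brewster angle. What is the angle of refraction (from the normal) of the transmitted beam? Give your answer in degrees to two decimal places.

θ_t ≈ 43.96°

First find Brewster's angle: tan θ_B = 1.521/1.467 = 1.0368, giving θ_B = 46.04°.
Since θ_B + θ_t = 90° at Brewster incidence, θ_t = 90° − 46.04° = 43.96°.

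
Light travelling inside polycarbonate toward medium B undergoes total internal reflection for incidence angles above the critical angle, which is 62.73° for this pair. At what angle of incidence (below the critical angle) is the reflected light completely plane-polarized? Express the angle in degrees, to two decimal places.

θ_B ≈ 41.63°

At the critical angle sin θ_c = n₂/n₁, giving n₂/n₁ = sin 62.73° = 0.8889.
Then tan θ_B = n₂/n₁ = 0.8889, so θ_B = arctan 0.8889 = 41.63°.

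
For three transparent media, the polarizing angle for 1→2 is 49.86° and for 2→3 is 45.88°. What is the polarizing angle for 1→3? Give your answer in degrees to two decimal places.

Each Brewster angle gives a ratio: n₂/n₁ = tan 49.86° = 1.1859, n₃/n₂ = tan 45.88° = 1.0312.
So n₃/n₁ = (n₂/n₁)(n₃/n₂) = 1.1859 × 1.0312 = 1.2229.
θ_B(1→3) = arctan(1.2229) = 50.73°.

θ_B ≈ 50.73°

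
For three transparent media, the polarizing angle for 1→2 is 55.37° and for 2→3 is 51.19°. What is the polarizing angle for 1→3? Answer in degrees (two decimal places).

tan θ_B(1→2) = n₂/n₁ = tan 55.37° = 1.4480.
tan θ_B(2→3) = n₃/n₂ = tan 51.19° = 1.2433.
n₃/n₁ = 1.8003. Then tan θ_B(1→3) = n₃/n₁, so θ_B(1→3) = arctan(1.8003) = 60.95°.

θ_B ≈ 60.95°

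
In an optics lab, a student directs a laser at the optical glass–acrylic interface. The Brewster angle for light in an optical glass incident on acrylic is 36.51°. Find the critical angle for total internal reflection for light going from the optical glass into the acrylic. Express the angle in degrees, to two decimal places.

tan θ_B = n₂/n₁ = tan 36.51° = 0.7402.
Total internal reflection: sin θ_c = n₂/n₁ = 0.7402.
θ_c = arcsin(0.7402) = 47.75°.

θ_c ≈ 47.75°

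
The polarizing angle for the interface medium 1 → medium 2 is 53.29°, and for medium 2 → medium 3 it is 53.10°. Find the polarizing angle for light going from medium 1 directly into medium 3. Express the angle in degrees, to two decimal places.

n₂/n₁ = tan 53.29° = 1.3411 and n₃/n₂ = tan 53.10° = 1.3319.
So n₃/n₁ = (n₂/n₁)(n₃/n₂) = 1.3411 × 1.3319 = 1.7862.
θ_B(1→3) = arctan(1.7862) = 60.76°.

θ_B ≈ 60.76°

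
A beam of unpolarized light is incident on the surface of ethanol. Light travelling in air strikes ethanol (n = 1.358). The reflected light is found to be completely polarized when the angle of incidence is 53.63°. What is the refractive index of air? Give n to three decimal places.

At Brewster's angle, tan θ_B = n₂/n₁ with n₁ on the incident side (air) and n₂ on the transmitted side (ethanol).
n₁ = n₂ / tan θ_B = 1.358 / tan 53.63° = 1.000.

n ≈ 1.000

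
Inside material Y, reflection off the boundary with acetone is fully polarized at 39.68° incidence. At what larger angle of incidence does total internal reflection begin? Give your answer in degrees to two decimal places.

θ_c ≈ 56.06°

tan θ_B = n₂/n₁ = tan 39.68° = 0.8296.
Total internal reflection: sin θ_c = n₂/n₁ = 0.8296.
θ_c = arcsin(0.8296) = 56.06°.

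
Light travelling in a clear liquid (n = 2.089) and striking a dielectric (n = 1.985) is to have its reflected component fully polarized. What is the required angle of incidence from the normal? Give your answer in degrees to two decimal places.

θ_B ≈ 43.54°

Here n₂/n₁ = 1.985/2.089 = 0.9502, and Brewster's law gives tan θ_B = n₂/n₁.
So θ_B = arctan 0.9502 = 43.54°.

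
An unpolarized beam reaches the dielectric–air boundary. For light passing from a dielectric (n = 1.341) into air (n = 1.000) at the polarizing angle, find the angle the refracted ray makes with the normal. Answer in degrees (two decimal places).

First find Brewster's angle: tan θ_B = 1.000/1.341 = 0.7457, giving θ_B = 36.71°.
The refracted ray is perpendicular to the reflected ray, so θ_t = 90° − θ_B = 53.29°.

θ_t ≈ 53.29°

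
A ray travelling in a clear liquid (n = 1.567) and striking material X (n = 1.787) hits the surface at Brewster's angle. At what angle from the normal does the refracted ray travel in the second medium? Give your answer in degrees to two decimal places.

θ_t ≈ 41.25°

θ_B = arctan(n₂/n₁) = arctan(1.787/1.567) = 48.75°.
At Brewster's angle the reflected and refracted rays are perpendicular, so θ_t = 90° − θ_B = 90° − 48.75° = 41.25°.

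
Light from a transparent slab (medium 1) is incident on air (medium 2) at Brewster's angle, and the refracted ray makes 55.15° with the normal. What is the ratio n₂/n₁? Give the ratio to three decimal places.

θ_B + θ_t = 90°, so θ_B = 90° − 55.15° = 34.85°.
tan θ_B = n₂/n₁, so n₂/n₁ = tan 34.85° = 0.696.

n₂/n₁ ≈ 0.696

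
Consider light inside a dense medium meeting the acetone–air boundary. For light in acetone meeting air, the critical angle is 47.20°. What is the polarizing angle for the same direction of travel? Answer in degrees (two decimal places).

θ_B ≈ 36.27°

sin θ_c = n₂/n₁, so n₂/n₁ = sin 47.20° = 0.7337.
Brewster: tan θ_B = n₂/n₁ = 0.7337.
θ_B = arctan(0.7337) = 36.27°.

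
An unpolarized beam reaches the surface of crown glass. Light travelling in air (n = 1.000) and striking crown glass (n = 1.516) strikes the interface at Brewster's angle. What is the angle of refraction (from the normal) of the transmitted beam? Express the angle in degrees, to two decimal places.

θ_t ≈ 33.41°

First find Brewster's angle: tan θ_B = 1.516/1.000 = 1.5160, giving θ_B = 56.59°.
At Brewster's angle the reflected and refracted rays are perpendicular, so θ_t = 90° − θ_B = 90° − 56.59° = 33.41°.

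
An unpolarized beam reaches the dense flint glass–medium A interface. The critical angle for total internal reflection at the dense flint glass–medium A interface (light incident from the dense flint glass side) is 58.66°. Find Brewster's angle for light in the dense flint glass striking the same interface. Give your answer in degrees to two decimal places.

n₂/n₁ = sin θ_c = sin 58.66° = 0.8541.
tan θ_B equals the same ratio, so θ_B = arctan(0.8541) = 40.50°.

θ_B ≈ 40.50°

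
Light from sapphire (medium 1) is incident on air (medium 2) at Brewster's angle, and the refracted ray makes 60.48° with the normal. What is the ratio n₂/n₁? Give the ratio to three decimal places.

θ_B + θ_t = 90°, so θ_B = 90° − 60.48° = 29.52°.
Then n₂/n₁ = tan θ_B = tan 29.52° = 0.566.

n₂/n₁ ≈ 0.566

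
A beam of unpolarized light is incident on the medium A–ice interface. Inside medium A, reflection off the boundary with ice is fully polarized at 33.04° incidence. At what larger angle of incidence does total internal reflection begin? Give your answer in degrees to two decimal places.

From Brewster, n₂/n₁ = tan θ_B = tan 33.04° = 0.6504.
Then sin θ_c = n₂/n₁ = 0.6504, so θ_c = arcsin 0.6504 = 40.57°.

θ_c ≈ 40.57°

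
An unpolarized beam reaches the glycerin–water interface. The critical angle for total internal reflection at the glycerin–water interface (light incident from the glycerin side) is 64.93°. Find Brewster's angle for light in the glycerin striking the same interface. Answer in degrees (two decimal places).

θ_B ≈ 42.17°

n₂/n₁ = sin θ_c = sin 64.93° = 0.9058.
tan θ_B equals the same ratio, so θ_B = arctan(0.9058) = 42.17°.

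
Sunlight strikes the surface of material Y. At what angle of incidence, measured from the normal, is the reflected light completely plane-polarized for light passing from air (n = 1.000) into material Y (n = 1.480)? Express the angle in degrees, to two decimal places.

At Brewster's angle the reflected and refracted rays are perpendicular, which with Snell's law gives tan θ_B = n₂/n₁.
tan θ_B = n₂/n₁ = 1.480/1.000 = 1.4800.
So θ_B = arctan 1.4800 = 55.95°.

θ_B ≈ 55.95°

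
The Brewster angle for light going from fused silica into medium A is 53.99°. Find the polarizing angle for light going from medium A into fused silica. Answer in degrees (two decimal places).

θ_B' ≈ 36.01°

tan θ_B' = n₁/n₂ = 1/tan θ_B, so θ_B' = 90° − θ_B.
θ_B' = 90° − 53.99° = 36.01°.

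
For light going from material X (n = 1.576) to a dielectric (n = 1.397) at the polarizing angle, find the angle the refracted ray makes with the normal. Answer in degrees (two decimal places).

θ_t ≈ 48.45°

tan θ_B = n₂/n₁ = 1.397/1.576 = 0.8864, so θ_B = 41.55°.
The refracted ray is perpendicular to the reflected ray, so θ_t = 90° − θ_B = 48.45°.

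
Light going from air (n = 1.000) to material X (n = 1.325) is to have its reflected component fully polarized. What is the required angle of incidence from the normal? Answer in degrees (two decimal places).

θ_B ≈ 52.96°

Brewster's condition: tan θ_B = n₂/n₁ = 1.325/1.000 = 1.3250.
θ_B = arctan(1.3250) = 52.96°.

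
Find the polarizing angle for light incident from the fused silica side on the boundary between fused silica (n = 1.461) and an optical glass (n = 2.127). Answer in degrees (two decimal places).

Brewster's condition: tan θ_B = n₂/n₁ = 2.127/1.461 = 1.4559.
θ_B = arctan(1.4559) = 55.52°.

θ_B ≈ 55.52°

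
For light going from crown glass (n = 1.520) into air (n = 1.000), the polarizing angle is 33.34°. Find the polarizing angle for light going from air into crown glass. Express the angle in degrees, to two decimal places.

θ_B' ≈ 56.66°

tan θ_B' = n₁/n₂ = 1/tan θ_B, so θ_B' = 90° − θ_B.
θ_B' = 90° − 33.34° = 56.66°.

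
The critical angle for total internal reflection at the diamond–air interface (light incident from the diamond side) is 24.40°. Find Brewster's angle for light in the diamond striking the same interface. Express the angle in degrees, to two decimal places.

θ_B ≈ 22.45°

At the critical angle sin θ_c = n₂/n₁, giving n₂/n₁ = sin 24.40° = 0.4131.
Then tan θ_B = n₂/n₁ = 0.4131, so θ_B = arctan 0.4131 = 22.45°.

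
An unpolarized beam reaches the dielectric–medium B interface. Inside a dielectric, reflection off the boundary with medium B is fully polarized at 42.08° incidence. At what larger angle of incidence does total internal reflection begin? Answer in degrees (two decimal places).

tan θ_B = n₂/n₁ = tan 42.08° = 0.9029.
Total internal reflection: sin θ_c = n₂/n₁ = 0.9029.
θ_c = arcsin(0.9029) = 64.55°.

θ_c ≈ 64.55°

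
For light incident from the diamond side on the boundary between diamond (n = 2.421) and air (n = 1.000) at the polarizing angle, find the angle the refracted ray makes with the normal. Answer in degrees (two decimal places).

θ_t ≈ 67.56°

tan θ_B = n₂/n₁ = 1.000/2.421 = 0.4131, so θ_B = 22.44°.
Since θ_B + θ_t = 90° at Brewster incidence, θ_t = 90° − 22.44° = 67.56°.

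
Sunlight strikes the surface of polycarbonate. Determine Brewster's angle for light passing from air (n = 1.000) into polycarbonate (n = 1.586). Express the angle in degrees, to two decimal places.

tan θ_B = n₂/n₁ = 1.586/1.000 = 1.5860.
So θ_B = arctan 1.5860 = 57.77°.

θ_B ≈ 57.77°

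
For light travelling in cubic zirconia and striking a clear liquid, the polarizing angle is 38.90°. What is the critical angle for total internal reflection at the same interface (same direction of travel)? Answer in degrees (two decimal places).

n₂/n₁ = tan 38.90° = 0.8069; the critical angle satisfies sin θ_c = n₂/n₁.
θ_c = arcsin(0.8069) = 53.79°.

θ_c ≈ 53.79°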